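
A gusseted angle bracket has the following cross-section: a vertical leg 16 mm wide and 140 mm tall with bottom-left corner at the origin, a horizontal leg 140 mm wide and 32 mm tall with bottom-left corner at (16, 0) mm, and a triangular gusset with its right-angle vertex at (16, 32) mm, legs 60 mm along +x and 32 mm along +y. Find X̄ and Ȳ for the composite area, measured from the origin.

Part | A | x̄ᵢ | ȳᵢ | A·x̄ᵢ | A·ȳᵢ
vertical leg | 2240.00 | 8.00 | 70.00 | 17920.00 | 156800.00
horizontal leg | 4480.00 | 86.00 | 16.00 | 385280.00 | 71680.00
gusset | 960.00 | 36.00 | 42.67 | 34560.00 | 40960.00
Σ | 7680.00 |  |  | 437760.00 | 269440.00
X̄ = 437760.00 / 7680.00 = 57.00 mm
Ȳ = 269440.00 / 7680.00 = 35.08 mm

X̄ = 57.00 mm, Ȳ = 35.08 mm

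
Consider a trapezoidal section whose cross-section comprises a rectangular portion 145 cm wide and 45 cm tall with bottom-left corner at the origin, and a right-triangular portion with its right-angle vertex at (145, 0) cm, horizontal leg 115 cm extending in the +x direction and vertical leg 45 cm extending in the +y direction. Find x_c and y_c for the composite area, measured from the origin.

x_c = 103.97 cm, y_c = 20.37 cm

rectangular portion: A = 145 × 45 = 6525.00, centroid at (72.50, 22.50).
triangular portion: A = ½·115·45 = 2587.50, centroid at (183.33, 15.00).
ΣA = 9112.50 cm², ΣAx_c = 947437.50 cm³, ΣAy_c = 185625.00 cm³.
x_c = 947437.50/9112.50 = 103.97 cm; y_c = 185625.00/9112.50 = 20.37 cm.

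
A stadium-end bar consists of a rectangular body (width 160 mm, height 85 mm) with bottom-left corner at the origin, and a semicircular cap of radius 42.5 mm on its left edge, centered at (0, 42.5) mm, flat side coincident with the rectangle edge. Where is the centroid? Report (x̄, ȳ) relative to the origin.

x̄ = 63.08 mm, ȳ = 42.50 mm

Part | A | x̄ᵢ | ȳᵢ | A·x̄ᵢ | A·ȳᵢ
rectangular body | 13600.00 | 80.00 | 42.50 | 1088000.00 | 578000.00
semicircular end | 2837.25 | -18.04 | 42.50 | -51177.08 | 120583.16
Σ | 16437.25 |  |  | 1036822.92 | 698583.16
x̄ = 1036822.92 / 16437.25 = 63.08 mm
ȳ = 698583.16 / 16437.25 = 42.50 mm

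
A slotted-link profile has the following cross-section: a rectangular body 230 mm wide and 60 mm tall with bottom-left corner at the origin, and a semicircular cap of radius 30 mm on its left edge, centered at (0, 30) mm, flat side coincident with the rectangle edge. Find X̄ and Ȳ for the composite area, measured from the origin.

X̄ = 103.13 mm, Ȳ = 30.00 mm

Part | A | x̄ᵢ | ȳᵢ | A·x̄ᵢ | A·ȳᵢ
rectangular body | 13800.00 | 115.00 | 30.00 | 1587000.00 | 414000.00
semicircular end | 1413.72 | -12.73 | 30.00 | -18000.00 | 42411.50
Σ | 15213.72 |  |  | 1569000.00 | 456411.50
X̄ = 1569000.00 / 15213.72 = 103.13 mm
Ȳ = 456411.50 / 15213.72 = 30.00 mm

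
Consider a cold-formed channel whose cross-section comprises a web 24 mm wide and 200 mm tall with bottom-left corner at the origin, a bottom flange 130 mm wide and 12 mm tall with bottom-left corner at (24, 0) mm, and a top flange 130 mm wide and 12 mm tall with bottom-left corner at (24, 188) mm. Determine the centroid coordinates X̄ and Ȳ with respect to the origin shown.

Part | A | x̄ᵢ | ȳᵢ | A·x̄ᵢ | A·ȳᵢ
web | 4800.00 | 12.00 | 100.00 | 57600.00 | 480000.00
bottom flange | 1560.00 | 89.00 | 6.00 | 138840.00 | 9360.00
top flange | 1560.00 | 89.00 | 194.00 | 138840.00 | 302640.00
Σ | 7920.00 |  |  | 335280.00 | 792000.00
X̄ = 335280.00 / 7920.00 = 42.33 mm
Ȳ = 792000.00 / 7920.00 = 100.00 mm

X̄ = 42.33 mm, Ȳ = 100.00 mm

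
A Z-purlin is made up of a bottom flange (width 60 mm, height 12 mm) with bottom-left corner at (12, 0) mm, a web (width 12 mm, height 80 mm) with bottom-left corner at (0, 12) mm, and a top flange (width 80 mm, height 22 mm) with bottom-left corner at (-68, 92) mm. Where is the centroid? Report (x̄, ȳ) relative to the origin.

x̄ = -3.86 mm, ȳ = 68.47 mm

bottom flange: A = 60 × 12 = 720.00, centroid at (42.00, 6.00).
web: A = 12 × 80 = 960.00, centroid at (6.00, 52.00).
top flange: A = 80 × 22 = 1760.00, centroid at (-28.00, 103.00).
ΣA = 3440.00 mm², ΣAx̄ = -13280.00 mm³, ΣAȳ = 235520.00 mm³.
x̄ = -13280.00/3440.00 = -3.86 mm; ȳ = 235520.00/3440.00 = 68.47 mm.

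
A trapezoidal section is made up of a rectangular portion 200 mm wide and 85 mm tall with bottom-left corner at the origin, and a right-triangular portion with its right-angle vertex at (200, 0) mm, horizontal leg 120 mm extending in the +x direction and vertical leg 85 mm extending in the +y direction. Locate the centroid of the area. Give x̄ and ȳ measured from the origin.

Part | A | x̄ᵢ | ȳᵢ | A·x̄ᵢ | A·ȳᵢ
rectangular portion | 17000.00 | 100.00 | 42.50 | 1700000.00 | 722500.00
triangular portion | 5100.00 | 240.00 | 28.33 | 1224000.00 | 144500.00
Σ | 22100.00 |  |  | 2924000.00 | 867000.00
x̄ = 2924000.00 / 22100.00 = 132.31 mm
ȳ = 867000.00 / 22100.00 = 39.23 mm

x̄ = 132.31 mm, ȳ = 39.23 mm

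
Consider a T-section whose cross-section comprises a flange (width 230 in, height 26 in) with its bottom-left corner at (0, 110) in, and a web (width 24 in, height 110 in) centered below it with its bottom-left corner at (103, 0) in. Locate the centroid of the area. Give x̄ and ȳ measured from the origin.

x̄ = 115.00 in, ȳ = 102.17 in

web: A = 24 × 110 = 2640.00, centroid at (115.00, 55.00).
flange: A = 230 × 26 = 5980.00, centroid at (115.00, 123.00).
ΣA = 8620.00 in²
ΣAx̄ = (2640.00)(115.00) + (5980.00)(115.00) = 991300.00 in³
ΣAȳ = (2640.00)(55.00) + (5980.00)(123.00) = 880740.00 in³
x̄ = 991300.00 / 8620.00 = 115.00 in
ȳ = 880740.00 / 8620.00 = 102.17 in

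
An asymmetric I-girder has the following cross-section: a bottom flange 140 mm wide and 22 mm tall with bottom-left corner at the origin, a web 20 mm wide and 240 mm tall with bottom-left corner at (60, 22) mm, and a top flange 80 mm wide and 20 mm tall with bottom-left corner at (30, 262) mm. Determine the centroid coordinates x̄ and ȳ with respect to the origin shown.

bottom flange: A = 140 × 22 = 3080.00, centroid at (70.00, 11.00).
web: A = 20 × 240 = 4800.00, centroid at (70.00, 142.00).
top flange: A = 80 × 20 = 1600.00, centroid at (70.00, 272.00).
ΣA = 9480.00 mm², ΣAx̄ = 663600.00 mm³, ΣAȳ = 1150680.00 mm³.
x̄ = 663600.00/9480.00 = 70.00 mm; ȳ = 1150680.00/9480.00 = 121.38 mm.

x̄ = 70.00 mm, ȳ = 121.38 mm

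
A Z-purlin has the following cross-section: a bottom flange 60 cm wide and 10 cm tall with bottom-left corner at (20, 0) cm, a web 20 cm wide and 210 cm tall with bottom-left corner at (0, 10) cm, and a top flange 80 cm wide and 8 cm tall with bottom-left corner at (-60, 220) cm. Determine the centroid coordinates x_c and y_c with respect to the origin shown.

bottom flange: A = 60 × 10 = 600.00, centroid at (50.00, 5.00).
web: A = 20 × 210 = 4200.00, centroid at (10.00, 115.00).
top flange: A = 80 × 8 = 640.00, centroid at (-20.00, 224.00).
ΣA = 5440.00 cm², ΣAx_c = 59200.00 cm³, ΣAy_c = 629360.00 cm³.
x_c = 59200.00/5440.00 = 10.88 cm; y_c = 629360.00/5440.00 = 115.69 cm.

x_c = 10.88 cm, y_c = 115.69 cm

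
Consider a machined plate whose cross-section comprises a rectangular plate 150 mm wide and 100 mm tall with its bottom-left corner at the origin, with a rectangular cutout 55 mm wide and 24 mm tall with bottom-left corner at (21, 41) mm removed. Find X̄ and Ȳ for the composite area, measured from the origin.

X̄ = 77.56 mm, Ȳ = 49.71 mm

plate: A = 150 × 100 = 15000.00, centroid at (75.00, 50.00).
hole: A = −(55 × 24) = -1320.00, centroid at (48.50, 53.00).
ΣA = 13680.00 mm²
ΣAX̄ = (15000.00)(75.00) + (-1320.00)(48.50) = 1060980.00 mm³
ΣAȲ = (15000.00)(50.00) + (-1320.00)(53.00) = 680040.00 mm³
X̄ = 1060980.00 / 13680.00 = 77.56 mm
Ȳ = 680040.00 / 13680.00 = 49.71 mm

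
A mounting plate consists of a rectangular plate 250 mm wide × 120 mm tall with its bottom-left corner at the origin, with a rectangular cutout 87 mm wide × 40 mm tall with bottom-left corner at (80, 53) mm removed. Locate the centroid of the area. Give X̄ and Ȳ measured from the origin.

X̄ = 125.20 mm, Ȳ = 58.29 mm

Part | A | x̄ᵢ | ȳᵢ | A·x̄ᵢ | A·ȳᵢ
plate | 30000.00 | 125.00 | 60.00 | 3750000.00 | 1800000.00
hole | -3480.00 | 123.50 | 73.00 | -429780.00 | -254040.00
Σ | 26520.00 |  |  | 3320220.00 | 1545960.00
X̄ = 3320220.00 / 26520.00 = 125.20 mm
Ȳ = 1545960.00 / 26520.00 = 58.29 mm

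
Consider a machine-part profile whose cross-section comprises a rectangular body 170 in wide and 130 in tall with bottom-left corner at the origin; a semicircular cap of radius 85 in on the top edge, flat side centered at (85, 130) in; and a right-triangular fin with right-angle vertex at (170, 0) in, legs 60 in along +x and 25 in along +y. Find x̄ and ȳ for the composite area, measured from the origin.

x̄ = 87.30 in, ȳ = 97.30 in

rectangular body: A = 170 × 130 = 22100.00, centroid at (85.00, 65.00).
semicircular top: A = ½π·85² = 11349.00, centroid at (85.00, 166.08).
triangular fin: A = ½·60·25 = 750.00, centroid at (190.00, 8.33).
ΣA = 34199.00 in²
ΣAx̄ = (22100.00)(85.00) + (11349.00)(85.00) + (750.00)(190.00) = 2985665.29 in³
ΣAȳ = (22100.00)(65.00) + (11349.00)(166.08) + (750.00)(8.33) = 3327537.12 in³
x̄ = 2985665.29 / 34199.00 = 87.30 in
ȳ = 3327537.12 / 34199.00 = 97.30 in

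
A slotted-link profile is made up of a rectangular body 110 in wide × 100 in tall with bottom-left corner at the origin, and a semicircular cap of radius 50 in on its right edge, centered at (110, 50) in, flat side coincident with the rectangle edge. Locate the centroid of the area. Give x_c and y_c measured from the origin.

x_c = 75.05 in, y_c = 50.00 in

Part | A | x̄ᵢ | ȳᵢ | A·x̄ᵢ | A·ȳᵢ
rectangular body | 11000.00 | 55.00 | 50.00 | 605000.00 | 550000.00
semicircular end | 3926.99 | 131.22 | 50.00 | 515302.32 | 196349.54
Σ | 14926.99 |  |  | 1120302.32 | 746349.54
x_c = 1120302.32 / 14926.99 = 75.05 in
y_c = 746349.54 / 14926.99 = 50.00 in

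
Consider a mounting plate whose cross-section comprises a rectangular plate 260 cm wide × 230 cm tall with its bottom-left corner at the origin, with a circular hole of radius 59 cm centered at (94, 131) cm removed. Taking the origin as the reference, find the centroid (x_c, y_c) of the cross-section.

x_c = 138.06 cm, y_c = 111.42 cm

Part | A | x̄ᵢ | ȳᵢ | A·x̄ᵢ | A·ȳᵢ
plate | 59800.00 | 130.00 | 115.00 | 7774000.00 | 6877000.00
hole | -10935.88 | 94.00 | 131.00 | -1027973.10 | -1432600.81
Σ | 48864.12 |  |  | 6746026.90 | 5444399.19
x_c = 6746026.90 / 48864.12 = 138.06 cm
y_c = 5444399.19 / 48864.12 = 111.42 cm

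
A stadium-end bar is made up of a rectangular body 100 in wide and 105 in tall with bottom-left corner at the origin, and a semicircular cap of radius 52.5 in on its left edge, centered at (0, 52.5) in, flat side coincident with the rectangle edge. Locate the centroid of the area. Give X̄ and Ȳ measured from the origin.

Part | A | x̄ᵢ | ȳᵢ | A·x̄ᵢ | A·ȳᵢ
rectangular body | 10500.00 | 50.00 | 52.50 | 525000.00 | 551250.00
semicircular end | 4329.51 | -22.28 | 52.50 | -96468.75 | 227299.14
Σ | 14829.51 |  |  | 428531.25 | 778549.14
X̄ = 428531.25 / 14829.51 = 28.90 in
Ȳ = 778549.14 / 14829.51 = 52.50 in

X̄ = 28.90 in, Ȳ = 52.50 in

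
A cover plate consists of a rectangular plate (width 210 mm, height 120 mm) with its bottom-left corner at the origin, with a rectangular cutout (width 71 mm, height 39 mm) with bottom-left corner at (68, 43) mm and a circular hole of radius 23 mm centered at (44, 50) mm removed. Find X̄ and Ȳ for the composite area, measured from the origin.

X̄ = 110.08 mm, Ȳ = 60.47 mm

Part | A | x̄ᵢ | ȳᵢ | A·x̄ᵢ | A·ȳᵢ
plate | 25200.00 | 105.00 | 60.00 | 2646000.00 | 1512000.00
hole 1 | -2769.00 | 103.50 | 62.50 | -286591.50 | -173062.50
hole 2 | -1661.90 | 44.00 | 50.00 | -73123.71 | -83095.13
Σ | 20769.10 |  |  | 2286284.79 | 1255842.37
X̄ = 2286284.79 / 20769.10 = 110.08 mm
Ȳ = 1255842.37 / 20769.10 = 60.47 mm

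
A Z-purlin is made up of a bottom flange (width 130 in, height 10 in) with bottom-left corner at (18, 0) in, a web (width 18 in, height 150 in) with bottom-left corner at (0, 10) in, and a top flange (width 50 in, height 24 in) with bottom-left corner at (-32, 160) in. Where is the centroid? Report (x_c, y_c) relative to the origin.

bottom flange: A = 130 × 10 = 1300.00, centroid at (83.00, 5.00).
web: A = 18 × 150 = 2700.00, centroid at (9.00, 85.00).
top flange: A = 50 × 24 = 1200.00, centroid at (-7.00, 172.00).
ΣA = 5200.00 in², ΣAx_c = 123800.00 in³, ΣAy_c = 442400.00 in³.
x_c = 123800.00/5200.00 = 23.81 in; y_c = 442400.00/5200.00 = 85.08 in.

x_c = 23.81 in, y_c = 85.08 in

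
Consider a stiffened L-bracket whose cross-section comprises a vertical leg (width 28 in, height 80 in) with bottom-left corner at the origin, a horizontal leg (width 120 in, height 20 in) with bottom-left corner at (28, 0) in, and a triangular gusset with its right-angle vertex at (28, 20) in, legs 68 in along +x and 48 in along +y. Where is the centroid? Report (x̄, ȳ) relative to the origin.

x̄ = 51.86 in, ȳ = 27.48 in

vertical leg: A = 28 × 80 = 2240.00, centroid at (14.00, 40.00).
horizontal leg: A = 120 × 20 = 2400.00, centroid at (88.00, 10.00).
gusset: A = ½·68·48 = 1632.00, centroid at (50.67, 36.00).
ΣA = 6272.00 in²
ΣAx̄ = (2240.00)(14.00) + (2400.00)(88.00) + (1632.00)(50.67) = 325248.00 in³
ΣAȳ = (2240.00)(40.00) + (2400.00)(10.00) + (1632.00)(36.00) = 172352.00 in³
x̄ = 325248.00 / 6272.00 = 51.86 in
ȳ = 172352.00 / 6272.00 = 27.48 in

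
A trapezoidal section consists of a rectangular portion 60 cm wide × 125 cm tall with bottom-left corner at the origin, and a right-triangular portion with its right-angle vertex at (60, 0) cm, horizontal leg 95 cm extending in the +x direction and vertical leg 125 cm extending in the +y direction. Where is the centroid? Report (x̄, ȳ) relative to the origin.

rectangular portion: A = 60 × 125 = 7500.00, centroid at (30.00, 62.50).
triangular portion: A = ½·95·125 = 5937.50, centroid at (91.67, 41.67).
ΣA = 13437.50 cm²
ΣAx̄ = (7500.00)(30.00) + (5937.50)(91.67) = 769270.83 cm³
ΣAȳ = (7500.00)(62.50) + (5937.50)(41.67) = 716145.83 cm³
x̄ = 769270.83 / 13437.50 = 57.25 cm
ȳ = 716145.83 / 13437.50 = 53.29 cm

x̄ = 57.25 cm, ȳ = 53.29 cm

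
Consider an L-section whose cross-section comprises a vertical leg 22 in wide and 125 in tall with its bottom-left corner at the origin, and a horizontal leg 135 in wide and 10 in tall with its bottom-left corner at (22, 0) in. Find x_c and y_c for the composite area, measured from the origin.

x_c = 36.85 in, y_c = 43.57 in

vertical leg: A = 22 × 125 = 2750.00, centroid at (11.00, 62.50).
horizontal leg: A = 135 × 10 = 1350.00, centroid at (89.50, 5.00).
ΣA = 4100.00 in², ΣAx_c = 151075.00 in³, ΣAy_c = 178625.00 in³.
x_c = 151075.00/4100.00 = 36.85 in; y_c = 178625.00/4100.00 = 43.57 in.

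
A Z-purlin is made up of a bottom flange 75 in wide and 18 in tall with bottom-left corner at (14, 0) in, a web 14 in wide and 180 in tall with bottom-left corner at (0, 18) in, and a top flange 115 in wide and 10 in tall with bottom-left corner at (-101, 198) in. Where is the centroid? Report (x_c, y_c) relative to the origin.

Part | A | x̄ᵢ | ȳᵢ | A·x̄ᵢ | A·ȳᵢ
bottom flange | 1350.00 | 51.50 | 9.00 | 69525.00 | 12150.00
web | 2520.00 | 7.00 | 108.00 | 17640.00 | 272160.00
top flange | 1150.00 | -43.50 | 203.00 | -50025.00 | 233450.00
Σ | 5020.00 |  |  | 37140.00 | 517760.00
x_c = 37140.00 / 5020.00 = 7.40 in
y_c = 517760.00 / 5020.00 = 103.14 in

x_c = 7.40 in, y_c = 103.14 in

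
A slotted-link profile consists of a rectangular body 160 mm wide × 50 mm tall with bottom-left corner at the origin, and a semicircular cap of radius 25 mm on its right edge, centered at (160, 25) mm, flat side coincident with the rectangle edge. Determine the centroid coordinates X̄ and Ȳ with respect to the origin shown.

rectangular body: A = 160 × 50 = 8000.00, centroid at (80.00, 25.00).
semicircular end: A = ½π·25² = 981.75, centroid at (170.61, 25.00).
ΣA = 8981.75 mm², ΣAX̄ = 807496.30 mm³, ΣAȲ = 224543.69 mm³.
X̄ = 807496.30/8981.75 = 89.90 mm; Ȳ = 224543.69/8981.75 = 25.00 mm.

X̄ = 89.90 mm, Ȳ = 25.00 mm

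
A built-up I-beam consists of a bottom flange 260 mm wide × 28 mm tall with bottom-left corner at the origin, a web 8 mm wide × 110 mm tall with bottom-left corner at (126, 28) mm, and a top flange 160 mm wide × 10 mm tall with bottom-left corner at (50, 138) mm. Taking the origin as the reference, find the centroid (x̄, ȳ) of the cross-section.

x̄ = 130.00 mm, ȳ = 41.37 mm

bottom flange: A = 260 × 28 = 7280.00, centroid at (130.00, 14.00).
web: A = 8 × 110 = 880.00, centroid at (130.00, 83.00).
top flange: A = 160 × 10 = 1600.00, centroid at (130.00, 143.00).
ΣA = 9760.00 mm²
ΣAx̄ = (7280.00)(130.00) + (880.00)(130.00) + (1600.00)(130.00) = 1268800.00 mm³
ΣAȳ = (7280.00)(14.00) + (880.00)(83.00) + (1600.00)(143.00) = 403760.00 mm³
x̄ = 1268800.00 / 9760.00 = 130.00 mm
ȳ = 403760.00 / 9760.00 = 41.37 mm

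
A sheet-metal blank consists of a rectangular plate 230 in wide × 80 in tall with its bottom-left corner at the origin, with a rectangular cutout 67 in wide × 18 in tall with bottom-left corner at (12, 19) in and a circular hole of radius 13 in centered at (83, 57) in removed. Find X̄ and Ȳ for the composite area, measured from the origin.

X̄ = 121.05 in, Ȳ = 40.33 in

plate: A = 230 × 80 = 18400.00, centroid at (115.00, 40.00).
hole 1: A = −(67 × 18) = -1206.00, centroid at (45.50, 28.00).
hole 2: A = −π·13² = -530.93, centroid at (83.00, 57.00).
ΣA = 16663.07 in²
ΣAX̄ = (18400.00)(115.00) + (-1206.00)(45.50) + (-530.93)(83.00) = 2017059.88 in³
ΣAȲ = (18400.00)(40.00) + (-1206.00)(28.00) + (-530.93)(57.00) = 671969.04 in³
X̄ = 2017059.88 / 16663.07 = 121.05 in
Ȳ = 671969.04 / 16663.07 = 40.33 in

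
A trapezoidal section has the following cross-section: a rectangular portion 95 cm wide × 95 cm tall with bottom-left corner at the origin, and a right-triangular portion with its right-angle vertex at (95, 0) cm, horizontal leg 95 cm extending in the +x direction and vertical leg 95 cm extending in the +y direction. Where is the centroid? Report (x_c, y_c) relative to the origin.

x_c = 73.89 cm, y_c = 42.22 cm

Part | A | x̄ᵢ | ȳᵢ | A·x̄ᵢ | A·ȳᵢ
rectangular portion | 9025.00 | 47.50 | 47.50 | 428687.50 | 428687.50
triangular portion | 4512.50 | 126.67 | 31.67 | 571583.33 | 142895.83
Σ | 13537.50 |  |  | 1000270.83 | 571583.33
x_c = 1000270.83 / 13537.50 = 73.89 cm
y_c = 571583.33 / 13537.50 = 42.22 cm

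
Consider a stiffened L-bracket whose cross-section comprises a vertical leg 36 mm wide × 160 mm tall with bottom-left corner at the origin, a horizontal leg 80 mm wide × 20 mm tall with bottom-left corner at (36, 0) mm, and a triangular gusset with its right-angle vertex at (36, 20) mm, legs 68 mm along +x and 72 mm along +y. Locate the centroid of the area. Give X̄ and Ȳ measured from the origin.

vertical leg: A = 36 × 160 = 5760.00, centroid at (18.00, 80.00).
horizontal leg: A = 80 × 20 = 1600.00, centroid at (76.00, 10.00).
gusset: A = ½·68·72 = 2448.00, centroid at (58.67, 44.00).
ΣA = 9808.00 mm²
ΣAX̄ = (5760.00)(18.00) + (1600.00)(76.00) + (2448.00)(58.67) = 368896.00 mm³
ΣAȲ = (5760.00)(80.00) + (1600.00)(10.00) + (2448.00)(44.00) = 584512.00 mm³
X̄ = 368896.00 / 9808.00 = 37.61 mm
Ȳ = 584512.00 / 9808.00 = 59.60 mm

X̄ = 37.61 mm, Ȳ = 59.60 mm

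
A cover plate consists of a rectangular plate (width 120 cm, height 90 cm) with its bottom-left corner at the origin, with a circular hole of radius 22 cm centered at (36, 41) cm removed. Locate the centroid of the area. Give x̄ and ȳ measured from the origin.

x̄ = 63.93 cm, ȳ = 45.66 cm

plate: A = 120 × 90 = 10800.00, centroid at (60.00, 45.00).
hole: A = −π·22² = -1520.53, centroid at (36.00, 41.00).
ΣA = 9279.47 cm²
ΣAx̄ = (10800.00)(60.00) + (-1520.53)(36.00) = 593260.89 cm³
ΣAȳ = (10800.00)(45.00) + (-1520.53)(41.00) = 423658.24 cm³
x̄ = 593260.89 / 9279.47 = 63.93 cm
ȳ = 423658.24 / 9279.47 = 45.66 cm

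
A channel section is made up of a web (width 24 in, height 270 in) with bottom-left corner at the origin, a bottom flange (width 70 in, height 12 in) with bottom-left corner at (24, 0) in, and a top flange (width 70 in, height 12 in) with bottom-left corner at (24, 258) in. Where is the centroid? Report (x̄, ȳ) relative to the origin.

web: A = 24 × 270 = 6480.00, centroid at (12.00, 135.00).
bottom flange: A = 70 × 12 = 840.00, centroid at (59.00, 6.00).
top flange: A = 70 × 12 = 840.00, centroid at (59.00, 264.00).
ΣA = 8160.00 in², ΣAx̄ = 176880.00 in³, ΣAȳ = 1101600.00 in³.
x̄ = 176880.00/8160.00 = 21.68 in; ȳ = 1101600.00/8160.00 = 135.00 in.

x̄ = 21.68 in, ȳ = 135.00 in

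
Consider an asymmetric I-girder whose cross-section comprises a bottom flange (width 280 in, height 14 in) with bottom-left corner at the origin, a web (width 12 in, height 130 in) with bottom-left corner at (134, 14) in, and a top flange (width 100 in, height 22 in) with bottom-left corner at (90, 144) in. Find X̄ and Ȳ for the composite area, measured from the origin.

Part | A | x̄ᵢ | ȳᵢ | A·x̄ᵢ | A·ȳᵢ
bottom flange | 3920.00 | 140.00 | 7.00 | 548800.00 | 27440.00
web | 1560.00 | 140.00 | 79.00 | 218400.00 | 123240.00
top flange | 2200.00 | 140.00 | 155.00 | 308000.00 | 341000.00
Σ | 7680.00 |  |  | 1075200.00 | 491680.00
X̄ = 1075200.00 / 7680.00 = 140.00 in
Ȳ = 491680.00 / 7680.00 = 64.02 in

X̄ = 140.00 in, Ȳ = 64.02 in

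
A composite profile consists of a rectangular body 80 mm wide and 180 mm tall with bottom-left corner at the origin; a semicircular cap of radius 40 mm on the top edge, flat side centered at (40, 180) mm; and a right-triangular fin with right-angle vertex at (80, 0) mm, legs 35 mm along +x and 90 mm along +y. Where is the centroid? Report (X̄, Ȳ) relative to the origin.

X̄ = 44.40 mm, Ȳ = 99.43 mm

Part | A | x̄ᵢ | ȳᵢ | A·x̄ᵢ | A·ȳᵢ
rectangular body | 14400.00 | 40.00 | 90.00 | 576000.00 | 1296000.00
semicircular top | 2513.27 | 40.00 | 196.98 | 100530.96 | 495056.01
triangular fin | 1575.00 | 91.67 | 30.00 | 144375.00 | 47250.00
Σ | 18488.27 |  |  | 820905.96 | 1838306.01
X̄ = 820905.96 / 18488.27 = 44.40 mm
Ȳ = 1838306.01 / 18488.27 = 99.43 mm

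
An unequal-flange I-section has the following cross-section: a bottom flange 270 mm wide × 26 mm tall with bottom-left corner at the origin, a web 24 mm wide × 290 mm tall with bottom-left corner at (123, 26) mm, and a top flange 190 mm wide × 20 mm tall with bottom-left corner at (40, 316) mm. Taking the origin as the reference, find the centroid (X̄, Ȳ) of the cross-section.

Part | A | x̄ᵢ | ȳᵢ | A·x̄ᵢ | A·ȳᵢ
bottom flange | 7020.00 | 135.00 | 13.00 | 947700.00 | 91260.00
web | 6960.00 | 135.00 | 171.00 | 939600.00 | 1190160.00
top flange | 3800.00 | 135.00 | 326.00 | 513000.00 | 1238800.00
Σ | 17780.00 |  |  | 2400300.00 | 2520220.00
X̄ = 2400300.00 / 17780.00 = 135.00 mm
Ȳ = 2520220.00 / 17780.00 = 141.74 mm

X̄ = 135.00 mm, Ȳ = 141.74 mm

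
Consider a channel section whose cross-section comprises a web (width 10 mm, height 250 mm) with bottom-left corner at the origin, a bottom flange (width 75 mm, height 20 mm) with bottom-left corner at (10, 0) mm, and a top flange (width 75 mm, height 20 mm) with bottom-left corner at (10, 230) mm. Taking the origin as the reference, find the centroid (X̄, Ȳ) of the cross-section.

X̄ = 28.18 mm, Ȳ = 125.00 mm

web: A = 10 × 250 = 2500.00, centroid at (5.00, 125.00).
bottom flange: A = 75 × 20 = 1500.00, centroid at (47.50, 10.00).
top flange: A = 75 × 20 = 1500.00, centroid at (47.50, 240.00).
ΣA = 5500.00 mm², ΣAX̄ = 155000.00 mm³, ΣAȲ = 687500.00 mm³.
X̄ = 155000.00/5500.00 = 28.18 mm; Ȳ = 687500.00/5500.00 = 125.00 mm.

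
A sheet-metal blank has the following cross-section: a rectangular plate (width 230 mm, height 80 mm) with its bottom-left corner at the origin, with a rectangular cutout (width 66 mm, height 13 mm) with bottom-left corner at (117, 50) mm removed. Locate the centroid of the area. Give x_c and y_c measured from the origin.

Part | A | x̄ᵢ | ȳᵢ | A·x̄ᵢ | A·ȳᵢ
plate | 18400.00 | 115.00 | 40.00 | 2116000.00 | 736000.00
hole | -858.00 | 150.00 | 56.50 | -128700.00 | -48477.00
Σ | 17542.00 |  |  | 1987300.00 | 687523.00
x_c = 1987300.00 / 17542.00 = 113.29 mm
y_c = 687523.00 / 17542.00 = 39.19 mm

x_c = 113.29 mm, y_c = 39.19 mm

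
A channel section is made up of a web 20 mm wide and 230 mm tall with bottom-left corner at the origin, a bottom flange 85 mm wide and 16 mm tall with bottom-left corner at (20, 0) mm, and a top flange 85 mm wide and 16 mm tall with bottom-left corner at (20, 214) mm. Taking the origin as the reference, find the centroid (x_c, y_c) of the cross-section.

x_c = 29.51 mm, y_c = 115.00 mm

Part | A | x̄ᵢ | ȳᵢ | A·x̄ᵢ | A·ȳᵢ
web | 4600.00 | 10.00 | 115.00 | 46000.00 | 529000.00
bottom flange | 1360.00 | 62.50 | 8.00 | 85000.00 | 10880.00
top flange | 1360.00 | 62.50 | 222.00 | 85000.00 | 301920.00
Σ | 7320.00 |  |  | 216000.00 | 841800.00
x_c = 216000.00 / 7320.00 = 29.51 mm
y_c = 841800.00 / 7320.00 = 115.00 mm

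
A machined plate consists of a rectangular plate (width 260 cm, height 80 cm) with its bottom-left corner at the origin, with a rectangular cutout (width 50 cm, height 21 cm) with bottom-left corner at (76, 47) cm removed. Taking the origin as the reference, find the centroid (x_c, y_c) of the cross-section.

x_c = 131.54 cm, y_c = 39.07 cm

Part | A | x̄ᵢ | ȳᵢ | A·x̄ᵢ | A·ȳᵢ
plate | 20800.00 | 130.00 | 40.00 | 2704000.00 | 832000.00
hole | -1050.00 | 101.00 | 57.50 | -106050.00 | -60375.00
Σ | 19750.00 |  |  | 2597950.00 | 771625.00
x_c = 2597950.00 / 19750.00 = 131.54 cm
y_c = 771625.00 / 19750.00 = 39.07 cm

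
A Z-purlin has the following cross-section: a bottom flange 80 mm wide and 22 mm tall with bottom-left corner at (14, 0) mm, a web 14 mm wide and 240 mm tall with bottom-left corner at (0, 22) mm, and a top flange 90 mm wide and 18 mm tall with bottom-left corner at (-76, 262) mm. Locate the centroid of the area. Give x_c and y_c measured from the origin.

Part | A | x̄ᵢ | ȳᵢ | A·x̄ᵢ | A·ȳᵢ
bottom flange | 1760.00 | 54.00 | 11.00 | 95040.00 | 19360.00
web | 3360.00 | 7.00 | 142.00 | 23520.00 | 477120.00
top flange | 1620.00 | -31.00 | 271.00 | -50220.00 | 439020.00
Σ | 6740.00 |  |  | 68340.00 | 935500.00
x_c = 68340.00 / 6740.00 = 10.14 mm
y_c = 935500.00 / 6740.00 = 138.80 mm

x_c = 10.14 mm, y_c = 138.80 mm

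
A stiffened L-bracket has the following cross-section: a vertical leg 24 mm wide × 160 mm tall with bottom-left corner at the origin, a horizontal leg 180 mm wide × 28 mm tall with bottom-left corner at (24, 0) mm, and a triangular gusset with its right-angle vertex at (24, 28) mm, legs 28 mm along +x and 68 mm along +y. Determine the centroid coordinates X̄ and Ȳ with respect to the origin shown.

X̄ = 66.35 mm, Ȳ = 43.33 mm

Part | A | x̄ᵢ | ȳᵢ | A·x̄ᵢ | A·ȳᵢ
vertical leg | 3840.00 | 12.00 | 80.00 | 46080.00 | 307200.00
horizontal leg | 5040.00 | 114.00 | 14.00 | 574560.00 | 70560.00
gusset | 952.00 | 33.33 | 50.67 | 31733.33 | 48234.67
Σ | 9832.00 |  |  | 652373.33 | 425994.67
X̄ = 652373.33 / 9832.00 = 66.35 mm
Ȳ = 425994.67 / 9832.00 = 43.33 mm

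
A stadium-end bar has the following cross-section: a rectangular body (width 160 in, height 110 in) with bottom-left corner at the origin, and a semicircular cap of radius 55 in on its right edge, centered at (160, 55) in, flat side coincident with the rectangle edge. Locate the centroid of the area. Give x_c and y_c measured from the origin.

x_c = 101.97 in, y_c = 55.00 in

rectangular body: A = 160 × 110 = 17600.00, centroid at (80.00, 55.00).
semicircular end: A = ½π·55² = 4751.66, centroid at (183.34, 55.00).
ΣA = 22351.66 in²
ΣAx_c = (17600.00)(80.00) + (4751.66)(183.34) = 2279182.09 in³
ΣAy_c = (17600.00)(55.00) + (4751.66)(55.00) = 1229341.24 in³
x_c = 2279182.09 / 22351.66 = 101.97 in
y_c = 1229341.24 / 22351.66 = 55.00 in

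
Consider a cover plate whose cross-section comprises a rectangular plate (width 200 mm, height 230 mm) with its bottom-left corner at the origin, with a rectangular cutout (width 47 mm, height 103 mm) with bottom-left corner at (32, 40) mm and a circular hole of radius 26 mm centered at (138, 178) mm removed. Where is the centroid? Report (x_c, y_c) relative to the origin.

x_c = 103.45 mm, y_c = 114.49 mm

plate: A = 200 × 230 = 46000.00, centroid at (100.00, 115.00).
hole 1: A = −(47 × 103) = -4841.00, centroid at (55.50, 91.50).
hole 2: A = −π·26² = -2123.72, centroid at (138.00, 178.00).
ΣA = 39035.28 mm², ΣAx_c = 4038251.60 mm³, ΣAy_c = 4469026.94 mm³.
x_c = 4038251.60/39035.28 = 103.45 mm; y_c = 4469026.94/39035.28 = 114.49 mm.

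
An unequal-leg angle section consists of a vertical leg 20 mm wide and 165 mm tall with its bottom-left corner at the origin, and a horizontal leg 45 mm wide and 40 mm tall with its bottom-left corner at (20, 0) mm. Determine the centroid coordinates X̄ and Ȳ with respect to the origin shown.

Part | A | x̄ᵢ | ȳᵢ | A·x̄ᵢ | A·ȳᵢ
vertical leg | 3300.00 | 10.00 | 82.50 | 33000.00 | 272250.00
horizontal leg | 1800.00 | 42.50 | 20.00 | 76500.00 | 36000.00
Σ | 5100.00 |  |  | 109500.00 | 308250.00
X̄ = 109500.00 / 5100.00 = 21.47 mm
Ȳ = 308250.00 / 5100.00 = 60.44 mm

X̄ = 21.47 mm, Ȳ = 60.44 mm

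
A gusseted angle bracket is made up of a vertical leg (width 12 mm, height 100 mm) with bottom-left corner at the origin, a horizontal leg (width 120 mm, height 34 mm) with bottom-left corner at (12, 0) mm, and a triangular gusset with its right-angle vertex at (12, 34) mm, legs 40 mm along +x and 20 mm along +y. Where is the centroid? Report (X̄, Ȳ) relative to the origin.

vertical leg: A = 12 × 100 = 1200.00, centroid at (6.00, 50.00).
horizontal leg: A = 120 × 34 = 4080.00, centroid at (72.00, 17.00).
gusset: A = ½·40·20 = 400.00, centroid at (25.33, 40.67).
ΣA = 5680.00 mm², ΣAX̄ = 311093.33 mm³, ΣAȲ = 145626.67 mm³.
X̄ = 311093.33/5680.00 = 54.77 mm; Ȳ = 145626.67/5680.00 = 25.64 mm.

X̄ = 54.77 mm, Ȳ = 25.64 mm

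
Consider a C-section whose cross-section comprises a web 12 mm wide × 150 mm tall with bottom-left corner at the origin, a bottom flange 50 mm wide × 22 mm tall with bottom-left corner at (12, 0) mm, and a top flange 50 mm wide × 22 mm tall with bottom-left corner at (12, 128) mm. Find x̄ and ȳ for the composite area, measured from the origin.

x̄ = 23.05 mm, ȳ = 75.00 mm

Part | A | x̄ᵢ | ȳᵢ | A·x̄ᵢ | A·ȳᵢ
web | 1800.00 | 6.00 | 75.00 | 10800.00 | 135000.00
bottom flange | 1100.00 | 37.00 | 11.00 | 40700.00 | 12100.00
top flange | 1100.00 | 37.00 | 139.00 | 40700.00 | 152900.00
Σ | 4000.00 |  |  | 92200.00 | 300000.00
x̄ = 92200.00 / 4000.00 = 23.05 mm
ȳ = 300000.00 / 4000.00 = 75.00 mm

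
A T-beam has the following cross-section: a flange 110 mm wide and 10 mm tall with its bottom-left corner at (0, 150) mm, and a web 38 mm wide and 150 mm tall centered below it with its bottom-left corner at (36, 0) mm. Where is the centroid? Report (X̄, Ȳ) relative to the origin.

X̄ = 55.00 mm, Ȳ = 87.94 mm

web: A = 38 × 150 = 5700.00, centroid at (55.00, 75.00).
flange: A = 110 × 10 = 1100.00, centroid at (55.00, 155.00).
ΣA = 6800.00 mm², ΣAX̄ = 374000.00 mm³, ΣAȲ = 598000.00 mm³.
X̄ = 374000.00/6800.00 = 55.00 mm; Ȳ = 598000.00/6800.00 = 87.94 mm.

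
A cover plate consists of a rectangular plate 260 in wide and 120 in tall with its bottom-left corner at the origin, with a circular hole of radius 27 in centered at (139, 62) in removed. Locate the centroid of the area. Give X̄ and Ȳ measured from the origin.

Part | A | x̄ᵢ | ȳᵢ | A·x̄ᵢ | A·ȳᵢ
plate | 31200.00 | 130.00 | 60.00 | 4056000.00 | 1872000.00
hole | -2290.22 | 139.00 | 62.00 | -318340.73 | -141993.70
Σ | 28909.78 |  |  | 3737659.27 | 1730006.30
X̄ = 3737659.27 / 28909.78 = 129.29 in
Ȳ = 1730006.30 / 28909.78 = 59.84 in

X̄ = 129.29 in, Ȳ = 59.84 in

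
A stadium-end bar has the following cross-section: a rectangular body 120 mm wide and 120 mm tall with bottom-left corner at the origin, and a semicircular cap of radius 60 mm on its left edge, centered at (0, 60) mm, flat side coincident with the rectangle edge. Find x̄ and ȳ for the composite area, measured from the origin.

x̄ = 35.90 mm, ȳ = 60.00 mm

rectangular body: A = 120 × 120 = 14400.00, centroid at (60.00, 60.00).
semicircular end: A = ½π·60² = 5654.87, centroid at (-25.46, 60.00).
ΣA = 20054.87 mm², ΣAx̄ = 720000.00 mm³, ΣAȳ = 1203292.01 mm³.
x̄ = 720000.00/20054.87 = 35.90 mm; ȳ = 1203292.01/20054.87 = 60.00 mm.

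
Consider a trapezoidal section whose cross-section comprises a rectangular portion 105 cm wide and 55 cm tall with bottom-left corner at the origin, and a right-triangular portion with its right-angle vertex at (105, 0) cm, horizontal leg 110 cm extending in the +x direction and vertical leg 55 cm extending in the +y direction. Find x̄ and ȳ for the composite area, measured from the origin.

Part | A | x̄ᵢ | ȳᵢ | A·x̄ᵢ | A·ȳᵢ
rectangular portion | 5775.00 | 52.50 | 27.50 | 303187.50 | 158812.50
triangular portion | 3025.00 | 141.67 | 18.33 | 428541.67 | 55458.33
Σ | 8800.00 |  |  | 731729.17 | 214270.83
x̄ = 731729.17 / 8800.00 = 83.15 cm
ȳ = 214270.83 / 8800.00 = 24.35 cm

x̄ = 83.15 cm, ȳ = 24.35 cm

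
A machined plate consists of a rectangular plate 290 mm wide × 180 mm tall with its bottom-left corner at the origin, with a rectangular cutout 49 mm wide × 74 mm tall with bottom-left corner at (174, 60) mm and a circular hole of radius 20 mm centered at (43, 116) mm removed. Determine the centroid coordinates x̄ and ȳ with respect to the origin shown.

plate: A = 290 × 180 = 52200.00, centroid at (145.00, 90.00).
hole 1: A = −(49 × 74) = -3626.00, centroid at (198.50, 97.00).
hole 2: A = −π·20² = -1256.64, centroid at (43.00, 116.00).
ΣA = 47317.36 mm², ΣAx̄ = 6795203.61 mm³, ΣAȳ = 4200508.10 mm³.
x̄ = 6795203.61/47317.36 = 143.61 mm; ȳ = 4200508.10/47317.36 = 88.77 mm.

x̄ = 143.61 mm, ȳ = 88.77 mm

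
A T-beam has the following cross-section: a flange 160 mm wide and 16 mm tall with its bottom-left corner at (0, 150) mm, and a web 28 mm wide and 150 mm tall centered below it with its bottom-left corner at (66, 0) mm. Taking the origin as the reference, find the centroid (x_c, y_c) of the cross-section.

web: A = 28 × 150 = 4200.00, centroid at (80.00, 75.00).
flange: A = 160 × 16 = 2560.00, centroid at (80.00, 158.00).
ΣA = 6760.00 mm², ΣAx_c = 540800.00 mm³, ΣAy_c = 719480.00 mm³.
x_c = 540800.00/6760.00 = 80.00 mm; y_c = 719480.00/6760.00 = 106.43 mm.

x_c = 80.00 mm, y_c = 106.43 mm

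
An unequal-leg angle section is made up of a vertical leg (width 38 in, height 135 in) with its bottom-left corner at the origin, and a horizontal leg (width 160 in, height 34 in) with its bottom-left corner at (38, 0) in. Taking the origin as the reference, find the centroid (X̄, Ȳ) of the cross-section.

Part | A | x̄ᵢ | ȳᵢ | A·x̄ᵢ | A·ȳᵢ
vertical leg | 5130.00 | 19.00 | 67.50 | 97470.00 | 346275.00
horizontal leg | 5440.00 | 118.00 | 17.00 | 641920.00 | 92480.00
Σ | 10570.00 |  |  | 739390.00 | 438755.00
X̄ = 739390.00 / 10570.00 = 69.95 in
Ȳ = 438755.00 / 10570.00 = 41.51 in

X̄ = 69.95 in, Ȳ = 41.51 in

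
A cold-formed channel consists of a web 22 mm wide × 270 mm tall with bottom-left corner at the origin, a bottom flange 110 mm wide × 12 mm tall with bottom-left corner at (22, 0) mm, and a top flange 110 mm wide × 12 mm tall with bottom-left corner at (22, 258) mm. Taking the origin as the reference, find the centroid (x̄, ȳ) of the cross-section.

web: A = 22 × 270 = 5940.00, centroid at (11.00, 135.00).
bottom flange: A = 110 × 12 = 1320.00, centroid at (77.00, 6.00).
top flange: A = 110 × 12 = 1320.00, centroid at (77.00, 264.00).
ΣA = 8580.00 mm²
ΣAx̄ = (5940.00)(11.00) + (1320.00)(77.00) + (1320.00)(77.00) = 268620.00 mm³
ΣAȳ = (5940.00)(135.00) + (1320.00)(6.00) + (1320.00)(264.00) = 1158300.00 mm³
x̄ = 268620.00 / 8580.00 = 31.31 mm
ȳ = 1158300.00 / 8580.00 = 135.00 mm

x̄ = 31.31 mm, ȳ = 135.00 mm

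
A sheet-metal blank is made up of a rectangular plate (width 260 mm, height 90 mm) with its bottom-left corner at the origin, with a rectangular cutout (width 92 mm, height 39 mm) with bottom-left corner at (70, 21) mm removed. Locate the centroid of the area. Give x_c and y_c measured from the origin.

Part | A | x̄ᵢ | ȳᵢ | A·x̄ᵢ | A·ȳᵢ
plate | 23400.00 | 130.00 | 45.00 | 3042000.00 | 1053000.00
hole | -3588.00 | 116.00 | 40.50 | -416208.00 | -145314.00
Σ | 19812.00 |  |  | 2625792.00 | 907686.00
x_c = 2625792.00 / 19812.00 = 132.54 mm
y_c = 907686.00 / 19812.00 = 45.81 mm

x_c = 132.54 mm, y_c = 45.81 mm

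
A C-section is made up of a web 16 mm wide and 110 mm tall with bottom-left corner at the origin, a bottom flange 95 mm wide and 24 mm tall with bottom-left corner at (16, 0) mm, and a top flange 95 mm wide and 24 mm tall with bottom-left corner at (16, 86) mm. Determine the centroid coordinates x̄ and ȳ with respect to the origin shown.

web: A = 16 × 110 = 1760.00, centroid at (8.00, 55.00).
bottom flange: A = 95 × 24 = 2280.00, centroid at (63.50, 12.00).
top flange: A = 95 × 24 = 2280.00, centroid at (63.50, 98.00).
ΣA = 6320.00 mm²
ΣAx̄ = (1760.00)(8.00) + (2280.00)(63.50) + (2280.00)(63.50) = 303640.00 mm³
ΣAȳ = (1760.00)(55.00) + (2280.00)(12.00) + (2280.00)(98.00) = 347600.00 mm³
x̄ = 303640.00 / 6320.00 = 48.04 mm
ȳ = 347600.00 / 6320.00 = 55.00 mm

x̄ = 48.04 mm, ȳ = 55.00 mm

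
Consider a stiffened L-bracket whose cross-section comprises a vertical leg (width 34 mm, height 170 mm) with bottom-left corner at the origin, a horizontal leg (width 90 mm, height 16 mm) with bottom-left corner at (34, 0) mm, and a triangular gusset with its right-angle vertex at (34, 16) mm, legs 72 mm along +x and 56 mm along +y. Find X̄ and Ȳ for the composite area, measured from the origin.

Part | A | x̄ᵢ | ȳᵢ | A·x̄ᵢ | A·ȳᵢ
vertical leg | 5780.00 | 17.00 | 85.00 | 98260.00 | 491300.00
horizontal leg | 1440.00 | 79.00 | 8.00 | 113760.00 | 11520.00
gusset | 2016.00 | 58.00 | 34.67 | 116928.00 | 69888.00
Σ | 9236.00 |  |  | 328948.00 | 572708.00
X̄ = 328948.00 / 9236.00 = 35.62 mm
Ȳ = 572708.00 / 9236.00 = 62.01 mm

X̄ = 35.62 mm, Ȳ = 62.01 mm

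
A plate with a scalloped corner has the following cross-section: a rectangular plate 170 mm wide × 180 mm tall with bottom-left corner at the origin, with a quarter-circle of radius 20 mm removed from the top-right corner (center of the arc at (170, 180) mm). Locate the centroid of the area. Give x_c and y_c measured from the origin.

Part | A | x̄ᵢ | ȳᵢ | A·x̄ᵢ | A·ȳᵢ
plate | 30600.00 | 85.00 | 90.00 | 2601000.00 | 2754000.00
removed quarter-circle | -314.16 | 161.51 | 171.51 | -50740.41 | -53882.00
Σ | 30285.84 |  |  | 2550259.59 | 2700118.00
x_c = 2550259.59 / 30285.84 = 84.21 mm
y_c = 2700118.00 / 30285.84 = 89.15 mm

x_c = 84.21 mm, y_c = 89.15 mm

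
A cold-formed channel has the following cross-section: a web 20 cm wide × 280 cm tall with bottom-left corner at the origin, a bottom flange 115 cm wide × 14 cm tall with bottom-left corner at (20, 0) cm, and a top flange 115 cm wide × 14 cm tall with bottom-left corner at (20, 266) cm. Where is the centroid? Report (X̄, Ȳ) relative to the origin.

web: A = 20 × 280 = 5600.00, centroid at (10.00, 140.00).
bottom flange: A = 115 × 14 = 1610.00, centroid at (77.50, 7.00).
top flange: A = 115 × 14 = 1610.00, centroid at (77.50, 273.00).
ΣA = 8820.00 cm², ΣAX̄ = 305550.00 cm³, ΣAȲ = 1234800.00 cm³.
X̄ = 305550.00/8820.00 = 34.64 cm; Ȳ = 1234800.00/8820.00 = 140.00 cm.

X̄ = 34.64 cm, Ȳ = 140.00 cm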